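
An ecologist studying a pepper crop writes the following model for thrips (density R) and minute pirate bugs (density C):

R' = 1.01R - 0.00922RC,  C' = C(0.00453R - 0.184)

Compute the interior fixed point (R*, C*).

R* ≈ 40.6, C* ≈ 110

Set dC/dt = 0 with C > 0: 0.00453R - 0.184 = 0, so R* = 0.184/0.00453 = 40.6.
Set dR/dt = 0 with R > 0: 1.01 - 0.00922C = 0, so C* = 1.01/0.00922 = 110.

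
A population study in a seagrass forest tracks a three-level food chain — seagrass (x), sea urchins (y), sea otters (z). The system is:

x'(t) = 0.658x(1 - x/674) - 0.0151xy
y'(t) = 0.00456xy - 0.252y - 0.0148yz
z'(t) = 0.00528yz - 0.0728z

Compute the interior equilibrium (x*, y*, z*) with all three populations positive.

From dz/dt = 0: 0.00528y* = 0.0728, so y* = 13.8.
From dx/dt = 0: 0.658(1 - x*/674) = 0.0151·13.8, giving x* = 674·(1 - 0.316) = 461.
From dy/dt = 0: 0.00456·461 - 0.252 = 0.0148z*, so z* = 1.85/0.0148 = 125.

x* ≈ 461, y* ≈ 13.8, z* ≈ 125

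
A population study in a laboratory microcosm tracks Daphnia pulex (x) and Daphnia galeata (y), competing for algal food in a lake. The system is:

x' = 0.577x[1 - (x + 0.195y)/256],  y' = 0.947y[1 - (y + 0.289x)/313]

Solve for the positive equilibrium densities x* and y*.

x* ≈ 207, y* ≈ 253

Setting both brackets to zero gives the nullclines x + 0.195y = 256 and 0.289x + y = 313.
Substituting y = 313 - 0.289x into the first: x(1 - 0.195·0.289) = 256 - 0.195·313.
So x* = 195/0.944 = 207, and then y* = 313 - 0.289·207 = 253.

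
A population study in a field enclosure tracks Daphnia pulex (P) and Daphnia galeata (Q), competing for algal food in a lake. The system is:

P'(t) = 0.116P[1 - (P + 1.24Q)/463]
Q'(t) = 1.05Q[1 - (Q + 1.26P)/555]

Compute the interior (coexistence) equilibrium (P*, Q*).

Setting both brackets to zero gives the nullclines P + 1.24Q = 463 and 1.26P + Q = 555.
Substituting Q = 555 - 1.26P into the first: P(1 - 1.24·1.26) = 463 - 1.24·555.
So P* = -225/-0.562 = 400, and then Q* = 555 - 1.26·400 = 50.5.

P* ≈ 400, Q* ≈ 50.5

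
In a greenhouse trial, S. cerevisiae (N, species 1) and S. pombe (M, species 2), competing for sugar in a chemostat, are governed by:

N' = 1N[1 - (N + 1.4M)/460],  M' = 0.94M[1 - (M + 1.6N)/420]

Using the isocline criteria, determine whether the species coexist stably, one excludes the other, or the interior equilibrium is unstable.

unstable coexistence (outcome depends on initial conditions)

Compare the nullcline intercepts: K1/α12 = 460/1.4 = 329 < K2 = 420; K2/α21 = 420/1.6 = 262 < K1 = 460.
Since both are reversed, neither can invade when rare; the interior point is a saddle.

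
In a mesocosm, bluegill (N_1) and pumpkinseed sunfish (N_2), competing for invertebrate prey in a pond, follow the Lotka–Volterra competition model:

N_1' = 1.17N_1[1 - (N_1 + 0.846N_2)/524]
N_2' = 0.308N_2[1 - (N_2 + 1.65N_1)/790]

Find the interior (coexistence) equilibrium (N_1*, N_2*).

N_1* ≈ 365, N_2* ≈ 188

Setting both brackets to zero gives the nullclines N_1 + 0.846N_2 = 524 and 1.65N_1 + N_2 = 790.
Substituting N_2 = 790 - 1.65N_1 into the first: N_1(1 - 0.846·1.65) = 524 - 0.846·790.
So N_1* = -144/-0.396 = 365, and then N_2* = 790 - 1.65·365 = 188.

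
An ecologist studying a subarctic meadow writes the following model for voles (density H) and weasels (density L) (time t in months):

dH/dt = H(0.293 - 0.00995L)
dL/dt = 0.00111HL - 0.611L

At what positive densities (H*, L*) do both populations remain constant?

Set dL/dt = 0 with L > 0: 0.00111H - 0.611 = 0, so H* = 0.611/0.00111 = 550.
Set dH/dt = 0 with H > 0: 0.293 - 0.00995L = 0, so L* = 0.293/0.00995 = 29.4.

H* ≈ 550, L* ≈ 29.4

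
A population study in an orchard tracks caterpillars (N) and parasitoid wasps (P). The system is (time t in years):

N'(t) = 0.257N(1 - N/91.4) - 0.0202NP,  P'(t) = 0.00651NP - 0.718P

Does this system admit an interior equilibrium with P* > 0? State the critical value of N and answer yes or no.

Threshold N = 110; K < 110, so no, the predator goes extinct.

The predator equation gives dP/dt > 0 only when N > 0.718/0.00651 = 110.
Without the predator, N → K = 91.4. Since 91.4 < 110, the predator cannot invade.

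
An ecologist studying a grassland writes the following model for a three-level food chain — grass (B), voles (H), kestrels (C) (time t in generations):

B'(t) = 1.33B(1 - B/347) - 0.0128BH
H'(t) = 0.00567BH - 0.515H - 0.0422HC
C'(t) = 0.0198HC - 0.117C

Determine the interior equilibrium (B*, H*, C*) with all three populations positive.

From dC/dt = 0: 0.0198H* = 0.117, so H* = 5.91.
From dB/dt = 0: 1.33(1 - B*/347) = 0.0128·5.91, giving B* = 347·(1 - 0.0569) = 327.
From dH/dt = 0: 0.00567·327 - 0.515 = 0.0422C*, so C* = 1.34/0.0422 = 31.8.

B* ≈ 327, H* ≈ 5.91, C* ≈ 31.8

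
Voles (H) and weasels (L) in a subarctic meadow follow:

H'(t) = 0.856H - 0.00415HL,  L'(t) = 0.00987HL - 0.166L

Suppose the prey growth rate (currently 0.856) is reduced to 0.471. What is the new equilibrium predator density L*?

At the interior fixed point, setting dH/dt = 0 with H > 0 fixes L* = (prey growth rate)/(HL coefficient) — independent of the other coefficients.
With the change, L* = 0.471/0.00415 = 113; it falls from 206.

L* ≈ 113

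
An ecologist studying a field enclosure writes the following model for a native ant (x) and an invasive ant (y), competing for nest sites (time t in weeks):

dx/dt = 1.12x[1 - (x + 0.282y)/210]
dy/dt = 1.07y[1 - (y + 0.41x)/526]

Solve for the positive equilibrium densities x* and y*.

Setting both brackets to zero gives the nullclines x + 0.282y = 210 and 0.41x + y = 526.
Substituting y = 526 - 0.41x into the first: x(1 - 0.282·0.41) = 210 - 0.282·526.
So x* = 61.7/0.884 = 69.7, and then y* = 526 - 0.41·69.7 = 497.

x* ≈ 69.7, y* ≈ 497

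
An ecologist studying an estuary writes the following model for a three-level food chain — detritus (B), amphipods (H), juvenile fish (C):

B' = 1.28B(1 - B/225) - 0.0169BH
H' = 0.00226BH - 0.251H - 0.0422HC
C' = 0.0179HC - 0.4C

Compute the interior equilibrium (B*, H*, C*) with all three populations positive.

B* ≈ 159, H* ≈ 22.3, C* ≈ 2.55

From dC/dt = 0: 0.0179H* = 0.4, so H* = 22.3.
From dB/dt = 0: 1.28(1 - B*/225) = 0.0169·22.3, giving B* = 225·(1 - 0.295) = 159.
From dH/dt = 0: 0.00226·159 - 0.251 = 0.0422C*, so C* = 0.107/0.0422 = 2.55.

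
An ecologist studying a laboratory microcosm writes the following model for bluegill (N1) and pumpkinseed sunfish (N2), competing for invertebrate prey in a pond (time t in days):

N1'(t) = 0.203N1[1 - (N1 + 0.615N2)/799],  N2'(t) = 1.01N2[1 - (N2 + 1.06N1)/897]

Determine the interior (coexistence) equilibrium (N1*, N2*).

Setting both brackets to zero gives the nullclines N1 + 0.615N2 = 799 and 1.06N1 + N2 = 897.
Substituting N2 = 897 - 1.06N1 into the first: N1(1 - 0.615·1.06) = 799 - 0.615·897.
So N1* = 247/0.348 = 711, and then N2* = 897 - 1.06·711 = 144.

N1* ≈ 711, N2* ≈ 144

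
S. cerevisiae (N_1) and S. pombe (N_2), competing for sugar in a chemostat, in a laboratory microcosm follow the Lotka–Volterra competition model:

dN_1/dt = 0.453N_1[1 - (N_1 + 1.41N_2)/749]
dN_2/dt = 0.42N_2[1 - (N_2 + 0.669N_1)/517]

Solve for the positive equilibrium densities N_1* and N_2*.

N_1* ≈ 353, N_2* ≈ 281

Setting both brackets to zero gives the nullclines N_1 + 1.41N_2 = 749 and 0.669N_1 + N_2 = 517.
Substituting N_2 = 517 - 0.669N_1 into the first: N_1(1 - 1.41·0.669) = 749 - 1.41·517.
So N_1* = 20/0.0567 = 353, and then N_2* = 517 - 0.669·353 = 281.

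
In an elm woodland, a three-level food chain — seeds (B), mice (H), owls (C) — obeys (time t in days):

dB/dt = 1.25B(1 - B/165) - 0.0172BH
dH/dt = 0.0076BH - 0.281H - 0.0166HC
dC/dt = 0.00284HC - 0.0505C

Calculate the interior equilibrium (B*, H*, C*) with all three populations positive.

B* ≈ 125, H* ≈ 17.8, C* ≈ 40.1

From dC/dt = 0: 0.00284H* = 0.0505, so H* = 17.8.
From dB/dt = 0: 1.25(1 - B*/165) = 0.0172·17.8, giving B* = 165·(1 - 0.245) = 125.
From dH/dt = 0: 0.0076·125 - 0.281 = 0.0166C*, so C* = 0.666/0.0166 = 40.1.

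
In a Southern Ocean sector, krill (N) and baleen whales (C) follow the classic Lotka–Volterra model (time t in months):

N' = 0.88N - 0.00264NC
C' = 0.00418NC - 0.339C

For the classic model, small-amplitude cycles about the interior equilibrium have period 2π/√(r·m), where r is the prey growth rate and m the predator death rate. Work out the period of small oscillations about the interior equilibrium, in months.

T ≈ 11.5 months

Here r = 0.88 and m = 0.339, so r·m = 0.298.
ω = √0.298 = 0.546 per month, hence T = 2π/ω ≈ 11.5 months.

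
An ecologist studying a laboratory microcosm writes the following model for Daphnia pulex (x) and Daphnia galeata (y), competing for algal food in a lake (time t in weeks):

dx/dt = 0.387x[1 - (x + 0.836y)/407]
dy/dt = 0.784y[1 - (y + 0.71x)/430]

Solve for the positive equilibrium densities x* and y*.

Setting both brackets to zero gives the nullclines x + 0.836y = 407 and 0.71x + y = 430.
Substituting y = 430 - 0.71x into the first: x(1 - 0.836·0.71) = 407 - 0.836·430.
So x* = 47.5/0.406 = 117, and then y* = 430 - 0.71·117 = 347.

x* ≈ 117, y* ≈ 347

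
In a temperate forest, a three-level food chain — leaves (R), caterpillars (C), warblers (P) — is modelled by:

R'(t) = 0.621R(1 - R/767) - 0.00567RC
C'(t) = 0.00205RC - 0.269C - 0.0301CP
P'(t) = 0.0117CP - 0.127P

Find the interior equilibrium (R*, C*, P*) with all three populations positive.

From dP/dt = 0: 0.0117C* = 0.127, so C* = 10.9.
From dR/dt = 0: 0.621(1 - R*/767) = 0.00567·10.9, giving R* = 767·(1 - 0.0991) = 691.
From dC/dt = 0: 0.00205·691 - 0.269 = 0.0301P*, so P* = 1.15/0.0301 = 38.1.

R* ≈ 691, C* ≈ 10.9, P* ≈ 38.1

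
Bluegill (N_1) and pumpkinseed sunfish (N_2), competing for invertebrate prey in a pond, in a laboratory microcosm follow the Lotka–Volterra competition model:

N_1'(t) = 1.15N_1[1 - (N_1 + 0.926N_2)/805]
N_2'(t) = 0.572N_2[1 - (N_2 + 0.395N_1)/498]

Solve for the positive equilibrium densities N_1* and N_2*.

Setting both brackets to zero gives the nullclines N_1 + 0.926N_2 = 805 and 0.395N_1 + N_2 = 498.
Substituting N_2 = 498 - 0.395N_1 into the first: N_1(1 - 0.926·0.395) = 805 - 0.926·498.
So N_1* = 344/0.634 = 542, and then N_2* = 498 - 0.395·542 = 284.

N_1* ≈ 542, N_2* ≈ 284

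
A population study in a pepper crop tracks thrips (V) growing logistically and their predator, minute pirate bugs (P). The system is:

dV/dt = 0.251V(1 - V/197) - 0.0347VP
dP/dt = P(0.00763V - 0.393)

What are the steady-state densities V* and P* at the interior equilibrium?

From dP/dt = 0 with P > 0: 0.00763V* = 0.393, so V* = 51.5.
Substitute into dV/dt = 0: 0.251(1 - 51.5/197) = 0.0347P*.
The bracket is 0.739, giving P* = 0.185/0.0347 = 5.34.

V* ≈ 51.5, P* ≈ 5.34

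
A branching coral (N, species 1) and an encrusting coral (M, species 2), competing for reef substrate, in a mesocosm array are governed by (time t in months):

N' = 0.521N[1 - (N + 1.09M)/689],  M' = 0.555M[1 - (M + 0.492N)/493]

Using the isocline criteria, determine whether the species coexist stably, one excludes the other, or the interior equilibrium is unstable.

Compare the nullcline intercepts: K1/α12 = 689/1.09 = 632 > K2 = 493; K2/α21 = 493/0.492 = 1000 > K1 = 689.
Since both inequalities hold, each species can invade when rare, so the interior equilibrium is stable.

stable coexistence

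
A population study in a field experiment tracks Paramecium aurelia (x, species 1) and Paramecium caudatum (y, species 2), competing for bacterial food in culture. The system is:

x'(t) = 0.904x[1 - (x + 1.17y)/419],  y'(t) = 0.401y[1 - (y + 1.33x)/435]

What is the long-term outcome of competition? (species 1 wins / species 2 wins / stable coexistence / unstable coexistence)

Compare the nullcline intercepts: K1/α12 = 419/1.17 = 358 < K2 = 435; K2/α21 = 435/1.33 = 327 < K1 = 419.
Since both are reversed, neither can invade when rare; the interior point is a saddle.

unstable coexistence (outcome depends on initial conditions)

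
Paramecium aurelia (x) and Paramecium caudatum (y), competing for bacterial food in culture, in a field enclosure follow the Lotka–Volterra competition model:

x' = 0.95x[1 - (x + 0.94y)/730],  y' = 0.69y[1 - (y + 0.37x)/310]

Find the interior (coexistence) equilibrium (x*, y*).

Setting both brackets to zero gives the nullclines x + 0.94y = 730 and 0.37x + y = 310.
Substituting y = 310 - 0.37x into the first: x(1 - 0.94·0.37) = 730 - 0.94·310.
So x* = 439/0.652 = 672, and then y* = 310 - 0.37·672 = 61.2.

x* ≈ 672, y* ≈ 61.2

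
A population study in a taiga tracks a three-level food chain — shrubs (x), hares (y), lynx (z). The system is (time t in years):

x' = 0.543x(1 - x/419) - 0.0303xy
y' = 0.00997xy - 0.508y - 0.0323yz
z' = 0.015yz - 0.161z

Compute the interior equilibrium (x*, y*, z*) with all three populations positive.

From dz/dt = 0: 0.015y* = 0.161, so y* = 10.7.
From dx/dt = 0: 0.543(1 - x*/419) = 0.0303·10.7, giving x* = 419·(1 - 0.599) = 168.
From dy/dt = 0: 0.00997·168 - 0.508 = 0.0323z*, so z* = 1.17/0.0323 = 36.1.

x* ≈ 168, y* ≈ 10.7, z* ≈ 36.1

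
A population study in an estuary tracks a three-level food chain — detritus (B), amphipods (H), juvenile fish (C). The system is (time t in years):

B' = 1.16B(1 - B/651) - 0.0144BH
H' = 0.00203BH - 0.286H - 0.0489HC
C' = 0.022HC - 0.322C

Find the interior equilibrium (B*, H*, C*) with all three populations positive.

From dC/dt = 0: 0.022H* = 0.322, so H* = 14.6.
From dB/dt = 0: 1.16(1 - B*/651) = 0.0144·14.6, giving B* = 651·(1 - 0.182) = 533.
From dH/dt = 0: 0.00203·533 - 0.286 = 0.0489C*, so C* = 0.795/0.0489 = 16.3.

B* ≈ 533, H* ≈ 14.6, C* ≈ 16.3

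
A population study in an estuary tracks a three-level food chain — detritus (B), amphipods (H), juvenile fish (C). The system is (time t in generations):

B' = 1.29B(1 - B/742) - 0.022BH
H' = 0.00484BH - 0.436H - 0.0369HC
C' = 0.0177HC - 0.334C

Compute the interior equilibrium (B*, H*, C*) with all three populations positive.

B* ≈ 503, H* ≈ 18.9, C* ≈ 54.2

From dC/dt = 0: 0.0177H* = 0.334, so H* = 18.9.
From dB/dt = 0: 1.29(1 - B*/742) = 0.022·18.9, giving B* = 742·(1 - 0.322) = 503.
From dH/dt = 0: 0.00484·503 - 0.436 = 0.0369C*, so C* = 2/0.0369 = 54.2.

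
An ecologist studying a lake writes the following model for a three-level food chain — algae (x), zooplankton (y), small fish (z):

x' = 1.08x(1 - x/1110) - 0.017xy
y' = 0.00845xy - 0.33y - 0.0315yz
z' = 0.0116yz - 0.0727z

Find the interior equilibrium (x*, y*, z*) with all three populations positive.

From dz/dt = 0: 0.0116y* = 0.0727, so y* = 6.27.
From dx/dt = 0: 1.08(1 - x*/1110) = 0.017·6.27, giving x* = 1110·(1 - 0.0987) = 1000.
From dy/dt = 0: 0.00845·1000 - 0.33 = 0.0315z*, so z* = 8.12/0.0315 = 258.

x* ≈ 1000, y* ≈ 6.27, z* ≈ 258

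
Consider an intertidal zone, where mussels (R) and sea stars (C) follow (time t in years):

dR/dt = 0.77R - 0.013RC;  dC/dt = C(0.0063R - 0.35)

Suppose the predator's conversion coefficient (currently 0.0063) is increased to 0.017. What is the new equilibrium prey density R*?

R* ≈ 20.6

At the interior fixed point, setting dC/dt = 0 with C > 0 fixes R* = (predator death rate)/(RC coefficient) — independent of the other coefficients.
With the change, R* = 0.35/0.017 = 20.6; it falls from 55.6.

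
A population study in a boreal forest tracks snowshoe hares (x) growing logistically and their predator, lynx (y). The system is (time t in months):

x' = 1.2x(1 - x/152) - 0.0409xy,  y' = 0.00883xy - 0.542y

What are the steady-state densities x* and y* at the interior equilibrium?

From dy/dt = 0 with y > 0: 0.00883x* = 0.542, so x* = 61.4.
Substitute into dx/dt = 0: 1.2(1 - 61.4/152) = 0.0409y*.
The bracket is 0.596, giving y* = 0.715/0.0409 = 17.5.

x* ≈ 61.4, y* ≈ 17.5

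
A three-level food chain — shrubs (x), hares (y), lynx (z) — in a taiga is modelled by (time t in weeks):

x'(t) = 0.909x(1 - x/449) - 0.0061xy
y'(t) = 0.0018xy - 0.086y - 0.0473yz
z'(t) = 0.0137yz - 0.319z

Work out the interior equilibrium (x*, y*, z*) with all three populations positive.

From dz/dt = 0: 0.0137y* = 0.319, so y* = 23.3.
From dx/dt = 0: 0.909(1 - x*/449) = 0.0061·23.3, giving x* = 449·(1 - 0.156) = 379.
From dy/dt = 0: 0.0018·379 - 0.086 = 0.0473z*, so z* = 0.596/0.0473 = 12.6.

x* ≈ 379, y* ≈ 23.3, z* ≈ 12.6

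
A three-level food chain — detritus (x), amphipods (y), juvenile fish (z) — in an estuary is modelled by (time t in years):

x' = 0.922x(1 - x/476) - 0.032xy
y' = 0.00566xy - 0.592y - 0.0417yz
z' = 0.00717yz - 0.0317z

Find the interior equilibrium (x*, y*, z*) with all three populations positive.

From dz/dt = 0: 0.00717y* = 0.0317, so y* = 4.42.
From dx/dt = 0: 0.922(1 - x*/476) = 0.032·4.42, giving x* = 476·(1 - 0.153) = 403.
From dy/dt = 0: 0.00566·403 - 0.592 = 0.0417z*, so z* = 1.69/0.0417 = 40.5.

x* ≈ 403, y* ≈ 4.42, z* ≈ 40.5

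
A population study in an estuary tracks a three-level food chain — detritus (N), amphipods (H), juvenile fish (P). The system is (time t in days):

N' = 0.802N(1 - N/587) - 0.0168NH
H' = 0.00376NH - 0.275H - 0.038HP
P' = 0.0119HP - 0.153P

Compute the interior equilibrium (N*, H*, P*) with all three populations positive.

N* ≈ 429, H* ≈ 12.9, P* ≈ 35.2

From dP/dt = 0: 0.0119H* = 0.153, so H* = 12.9.
From dN/dt = 0: 0.802(1 - N*/587) = 0.0168·12.9, giving N* = 587·(1 - 0.269) = 429.
From dH/dt = 0: 0.00376·429 - 0.275 = 0.038P*, so P* = 1.34/0.038 = 35.2.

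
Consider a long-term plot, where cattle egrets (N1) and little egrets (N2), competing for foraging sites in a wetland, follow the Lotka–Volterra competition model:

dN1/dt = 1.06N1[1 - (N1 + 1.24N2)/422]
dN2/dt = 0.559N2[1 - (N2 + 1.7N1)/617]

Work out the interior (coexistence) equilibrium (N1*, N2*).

N1* ≈ 310, N2* ≈ 90.6

Setting both brackets to zero gives the nullclines N1 + 1.24N2 = 422 and 1.7N1 + N2 = 617.
Substituting N2 = 617 - 1.7N1 into the first: N1(1 - 1.24·1.7) = 422 - 1.24·617.
So N1* = -343/-1.11 = 310, and then N2* = 617 - 1.7·310 = 90.6.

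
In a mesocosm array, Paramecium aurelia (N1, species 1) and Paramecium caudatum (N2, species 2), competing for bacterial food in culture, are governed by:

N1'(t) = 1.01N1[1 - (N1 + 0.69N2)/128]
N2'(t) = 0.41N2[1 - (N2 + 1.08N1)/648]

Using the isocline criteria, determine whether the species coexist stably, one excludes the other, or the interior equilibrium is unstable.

species 2 excludes species 1

Compare the nullcline intercepts: K1/α12 = 128/0.69 = 186 < K2 = 648; K2/α21 = 648/1.08 = 600 > K1 = 128.
Since the inequalities point opposite ways, species 2 can invade but species 1 cannot.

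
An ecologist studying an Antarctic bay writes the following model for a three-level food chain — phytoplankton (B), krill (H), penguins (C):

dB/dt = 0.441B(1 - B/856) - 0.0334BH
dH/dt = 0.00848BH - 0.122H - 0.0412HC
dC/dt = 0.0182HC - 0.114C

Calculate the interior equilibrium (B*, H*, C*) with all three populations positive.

From dC/dt = 0: 0.0182H* = 0.114, so H* = 6.26.
From dB/dt = 0: 0.441(1 - B*/856) = 0.0334·6.26, giving B* = 856·(1 - 0.474) = 450.
From dH/dt = 0: 0.00848·450 - 0.122 = 0.0412C*, so C* = 3.69/0.0412 = 89.6.

B* ≈ 450, H* ≈ 6.26, C* ≈ 89.6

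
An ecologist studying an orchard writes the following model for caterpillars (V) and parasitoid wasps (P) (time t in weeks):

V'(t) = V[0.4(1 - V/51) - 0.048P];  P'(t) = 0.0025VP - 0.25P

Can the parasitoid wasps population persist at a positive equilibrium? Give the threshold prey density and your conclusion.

The predator equation gives dP/dt > 0 only when V > 0.25/0.0025 = 100.
Without the predator, V → K = 51. Since 51 < 100, the predator cannot invade.

Threshold V = 100; K < 100, so no, the predator goes extinct.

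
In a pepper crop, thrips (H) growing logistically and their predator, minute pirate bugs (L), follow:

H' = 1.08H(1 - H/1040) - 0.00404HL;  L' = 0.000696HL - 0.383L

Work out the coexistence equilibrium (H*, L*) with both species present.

From dL/dt = 0 with L > 0: 0.000696H* = 0.383, so H* = 550.
Substitute into dH/dt = 0: 1.08(1 - 550/1040) = 0.00404L*.
The bracket is 0.471, giving L* = 0.509/0.00404 = 126.

H* ≈ 550, L* ≈ 126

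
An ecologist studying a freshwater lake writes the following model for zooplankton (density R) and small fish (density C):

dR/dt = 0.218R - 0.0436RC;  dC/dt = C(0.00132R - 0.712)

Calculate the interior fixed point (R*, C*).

R* ≈ 539, C* ≈ 5

Set dC/dt = 0 with C > 0: 0.00132R - 0.712 = 0, so R* = 0.712/0.00132 = 539.
Set dR/dt = 0 with R > 0: 0.218 - 0.0436C = 0, so C* = 0.218/0.0436 = 5.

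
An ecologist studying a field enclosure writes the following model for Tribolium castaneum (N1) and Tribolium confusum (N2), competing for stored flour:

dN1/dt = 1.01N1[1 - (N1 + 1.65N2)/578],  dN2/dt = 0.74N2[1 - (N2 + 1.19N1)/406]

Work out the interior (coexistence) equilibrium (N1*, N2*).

N1* ≈ 95.4, N2* ≈ 292

Setting both brackets to zero gives the nullclines N1 + 1.65N2 = 578 and 1.19N1 + N2 = 406.
Substituting N2 = 406 - 1.19N1 into the first: N1(1 - 1.65·1.19) = 578 - 1.65·406.
So N1* = -91.9/-0.963 = 95.4, and then N2* = 406 - 1.19·95.4 = 292.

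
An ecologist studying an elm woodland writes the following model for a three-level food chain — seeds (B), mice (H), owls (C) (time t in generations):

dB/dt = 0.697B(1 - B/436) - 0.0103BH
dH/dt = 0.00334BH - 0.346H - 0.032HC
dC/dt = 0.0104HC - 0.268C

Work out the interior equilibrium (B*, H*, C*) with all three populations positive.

From dC/dt = 0: 0.0104H* = 0.268, so H* = 25.8.
From dB/dt = 0: 0.697(1 - B*/436) = 0.0103·25.8, giving B* = 436·(1 - 0.381) = 270.
From dH/dt = 0: 0.00334·270 - 0.346 = 0.032C*, so C* = 0.556/0.032 = 17.4.

B* ≈ 270, H* ≈ 25.8, C* ≈ 17.4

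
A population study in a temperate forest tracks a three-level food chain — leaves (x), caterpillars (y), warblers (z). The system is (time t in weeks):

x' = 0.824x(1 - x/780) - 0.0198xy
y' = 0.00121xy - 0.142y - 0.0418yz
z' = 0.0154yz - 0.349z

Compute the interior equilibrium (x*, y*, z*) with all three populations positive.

From dz/dt = 0: 0.0154y* = 0.349, so y* = 22.7.
From dx/dt = 0: 0.824(1 - x*/780) = 0.0198·22.7, giving x* = 780·(1 - 0.545) = 355.
From dy/dt = 0: 0.00121·355 - 0.142 = 0.0418z*, so z* = 0.288/0.0418 = 6.89.

x* ≈ 355, y* ≈ 22.7, z* ≈ 6.89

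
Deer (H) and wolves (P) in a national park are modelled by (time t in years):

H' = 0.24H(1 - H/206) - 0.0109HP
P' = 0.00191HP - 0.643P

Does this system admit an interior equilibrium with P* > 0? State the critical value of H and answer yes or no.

Threshold H = 337; K < 337, so no, the predator goes extinct.

The predator equation gives dP/dt > 0 only when H > 0.643/0.00191 = 337.
Without the predator, H → K = 206. Since 206 < 337, the predator cannot invade.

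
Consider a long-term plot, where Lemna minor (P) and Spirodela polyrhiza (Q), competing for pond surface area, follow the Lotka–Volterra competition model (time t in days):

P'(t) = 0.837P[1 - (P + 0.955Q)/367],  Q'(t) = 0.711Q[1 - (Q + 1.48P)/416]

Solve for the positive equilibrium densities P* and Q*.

P* ≈ 73.2, Q* ≈ 308

Setting both brackets to zero gives the nullclines P + 0.955Q = 367 and 1.48P + Q = 416.
Substituting Q = 416 - 1.48P into the first: P(1 - 0.955·1.48) = 367 - 0.955·416.
So P* = -30.3/-0.413 = 73.2, and then Q* = 416 - 1.48·73.2 = 308.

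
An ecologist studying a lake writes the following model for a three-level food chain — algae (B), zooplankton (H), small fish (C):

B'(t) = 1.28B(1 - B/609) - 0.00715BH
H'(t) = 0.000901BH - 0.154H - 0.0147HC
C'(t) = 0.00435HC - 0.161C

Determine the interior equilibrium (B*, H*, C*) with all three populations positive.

B* ≈ 483, H* ≈ 37, C* ≈ 19.1

From dC/dt = 0: 0.00435H* = 0.161, so H* = 37.
From dB/dt = 0: 1.28(1 - B*/609) = 0.00715·37, giving B* = 609·(1 - 0.207) = 483.
From dH/dt = 0: 0.000901·483 - 0.154 = 0.0147C*, so C* = 0.281/0.0147 = 19.1.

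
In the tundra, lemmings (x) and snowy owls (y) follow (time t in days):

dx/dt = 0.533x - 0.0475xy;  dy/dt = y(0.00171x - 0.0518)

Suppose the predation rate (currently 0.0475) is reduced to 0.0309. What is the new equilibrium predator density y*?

At the interior fixed point, setting dx/dt = 0 with x > 0 fixes y* = (prey growth rate)/(xy coefficient) — independent of the other coefficients.
With the change, y* = 0.533/0.0309 = 17.2; it rises from 11.2.

y* ≈ 17.2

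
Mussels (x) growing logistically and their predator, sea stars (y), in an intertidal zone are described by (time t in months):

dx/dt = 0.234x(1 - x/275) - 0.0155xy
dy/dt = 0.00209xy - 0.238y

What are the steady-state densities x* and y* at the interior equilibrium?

From dy/dt = 0 with y > 0: 0.00209x* = 0.238, so x* = 114.
Substitute into dx/dt = 0: 0.234(1 - 114/275) = 0.0155y*.
The bracket is 0.586, giving y* = 0.137/0.0155 = 8.85.

x* ≈ 114, y* ≈ 8.85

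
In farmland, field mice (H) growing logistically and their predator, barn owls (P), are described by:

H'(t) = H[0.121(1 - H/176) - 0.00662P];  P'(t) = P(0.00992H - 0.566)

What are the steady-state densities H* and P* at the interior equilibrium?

H* ≈ 57.1, P* ≈ 12.4

From dP/dt = 0 with P > 0: 0.00992H* = 0.566, so H* = 57.1.
Substitute into dH/dt = 0: 0.121(1 - 57.1/176) = 0.00662P*.
The bracket is 0.676, giving P* = 0.0818/0.00662 = 12.4.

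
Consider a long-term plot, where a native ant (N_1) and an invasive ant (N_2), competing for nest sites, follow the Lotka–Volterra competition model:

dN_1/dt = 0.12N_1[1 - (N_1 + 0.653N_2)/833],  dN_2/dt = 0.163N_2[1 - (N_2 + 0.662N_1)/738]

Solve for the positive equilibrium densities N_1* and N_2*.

Setting both brackets to zero gives the nullclines N_1 + 0.653N_2 = 833 and 0.662N_1 + N_2 = 738.
Substituting N_2 = 738 - 0.662N_1 into the first: N_1(1 - 0.653·0.662) = 833 - 0.653·738.
So N_1* = 351/0.568 = 618, and then N_2* = 738 - 0.662·618 = 329.

N_1* ≈ 618, N_2* ≈ 329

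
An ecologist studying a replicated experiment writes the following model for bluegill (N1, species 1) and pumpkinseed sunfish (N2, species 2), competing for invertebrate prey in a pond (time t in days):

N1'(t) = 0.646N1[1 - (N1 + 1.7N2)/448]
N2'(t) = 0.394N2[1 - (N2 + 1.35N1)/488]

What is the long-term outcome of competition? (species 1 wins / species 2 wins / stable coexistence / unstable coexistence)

unstable coexistence (outcome depends on initial conditions)

Compare the nullcline intercepts: K1/α12 = 448/1.7 = 264 < K2 = 488; K2/α21 = 488/1.35 = 361 < K1 = 448.
Since both are reversed, neither can invade when rare; the interior point is a saddle.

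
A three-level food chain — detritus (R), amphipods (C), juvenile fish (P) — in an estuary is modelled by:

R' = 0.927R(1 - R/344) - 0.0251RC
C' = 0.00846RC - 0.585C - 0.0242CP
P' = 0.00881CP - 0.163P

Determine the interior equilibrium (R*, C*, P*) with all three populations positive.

R* ≈ 172, C* ≈ 18.5, P* ≈ 35.8

From dP/dt = 0: 0.00881C* = 0.163, so C* = 18.5.
From dR/dt = 0: 0.927(1 - R*/344) = 0.0251·18.5, giving R* = 344·(1 - 0.501) = 172.
From dC/dt = 0: 0.00846·172 - 0.585 = 0.0242P*, so P* = 0.867/0.0242 = 35.8.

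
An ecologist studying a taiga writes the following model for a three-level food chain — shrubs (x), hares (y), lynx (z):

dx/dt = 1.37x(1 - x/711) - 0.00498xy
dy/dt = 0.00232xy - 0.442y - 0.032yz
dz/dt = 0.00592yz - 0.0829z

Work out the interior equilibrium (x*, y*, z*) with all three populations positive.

x* ≈ 675, y* ≈ 14, z* ≈ 35.1

From dz/dt = 0: 0.00592y* = 0.0829, so y* = 14.
From dx/dt = 0: 1.37(1 - x*/711) = 0.00498·14, giving x* = 711·(1 - 0.0509) = 675.
From dy/dt = 0: 0.00232·675 - 0.442 = 0.032z*, so z* = 1.12/0.032 = 35.1.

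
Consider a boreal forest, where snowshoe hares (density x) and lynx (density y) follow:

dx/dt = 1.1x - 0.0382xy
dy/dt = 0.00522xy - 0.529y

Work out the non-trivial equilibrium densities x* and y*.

x* ≈ 101, y* ≈ 28.8

Set dy/dt = 0 with y > 0: 0.00522x - 0.529 = 0, so x* = 0.529/0.00522 = 101.
Set dx/dt = 0 with x > 0: 1.1 - 0.0382y = 0, so y* = 1.1/0.0382 = 28.8.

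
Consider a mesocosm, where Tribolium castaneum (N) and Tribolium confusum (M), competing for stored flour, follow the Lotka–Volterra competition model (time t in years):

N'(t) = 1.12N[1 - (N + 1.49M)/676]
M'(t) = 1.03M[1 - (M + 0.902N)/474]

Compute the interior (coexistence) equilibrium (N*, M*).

Setting both brackets to zero gives the nullclines N + 1.49M = 676 and 0.902N + M = 474.
Substituting M = 474 - 0.902N into the first: N(1 - 1.49·0.902) = 676 - 1.49·474.
So N* = -30.3/-0.344 = 88, and then M* = 474 - 0.902·88 = 395.

N* ≈ 88, M* ≈ 395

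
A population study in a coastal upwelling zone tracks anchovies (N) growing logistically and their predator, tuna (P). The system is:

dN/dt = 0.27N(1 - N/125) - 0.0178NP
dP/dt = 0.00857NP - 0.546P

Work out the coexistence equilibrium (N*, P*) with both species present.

N* ≈ 63.7, P* ≈ 7.44

From dP/dt = 0 with P > 0: 0.00857N* = 0.546, so N* = 63.7.
Substitute into dN/dt = 0: 0.27(1 - 63.7/125) = 0.0178P*.
The bracket is 0.49, giving P* = 0.132/0.0178 = 7.44.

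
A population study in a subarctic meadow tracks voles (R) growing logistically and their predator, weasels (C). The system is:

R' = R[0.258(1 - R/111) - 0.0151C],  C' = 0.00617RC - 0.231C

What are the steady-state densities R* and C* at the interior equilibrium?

R* ≈ 37.4, C* ≈ 11.3

From dC/dt = 0 with C > 0: 0.00617R* = 0.231, so R* = 37.4.
Substitute into dR/dt = 0: 0.258(1 - 37.4/111) = 0.0151C*.
The bracket is 0.663, giving C* = 0.171/0.0151 = 11.3.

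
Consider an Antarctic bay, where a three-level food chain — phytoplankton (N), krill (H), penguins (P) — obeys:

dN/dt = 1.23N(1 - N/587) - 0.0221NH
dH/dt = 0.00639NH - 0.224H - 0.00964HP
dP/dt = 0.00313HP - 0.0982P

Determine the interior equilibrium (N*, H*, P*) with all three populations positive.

N* ≈ 256, H* ≈ 31.4, P* ≈ 147

From dP/dt = 0: 0.00313H* = 0.0982, so H* = 31.4.
From dN/dt = 0: 1.23(1 - N*/587) = 0.0221·31.4, giving N* = 587·(1 - 0.564) = 256.
From dH/dt = 0: 0.00639·256 - 0.224 = 0.00964P*, so P* = 1.41/0.00964 = 147.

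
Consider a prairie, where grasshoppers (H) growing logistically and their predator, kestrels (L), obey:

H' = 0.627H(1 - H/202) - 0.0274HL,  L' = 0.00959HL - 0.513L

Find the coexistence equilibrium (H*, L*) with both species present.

From dL/dt = 0 with L > 0: 0.00959H* = 0.513, so H* = 53.5.
Substitute into dH/dt = 0: 0.627(1 - 53.5/202) = 0.0274L*.
The bracket is 0.735, giving L* = 0.461/0.0274 = 16.8.

H* ≈ 53.5, L* ≈ 16.8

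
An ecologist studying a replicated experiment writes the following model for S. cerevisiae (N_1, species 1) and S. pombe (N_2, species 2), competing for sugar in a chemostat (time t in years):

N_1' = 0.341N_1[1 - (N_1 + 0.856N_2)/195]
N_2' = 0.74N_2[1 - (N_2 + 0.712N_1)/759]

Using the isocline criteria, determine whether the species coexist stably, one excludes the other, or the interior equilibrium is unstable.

Compare the nullcline intercepts: K1/α12 = 195/0.856 = 228 < K2 = 759; K2/α21 = 759/0.712 = 1070 > K1 = 195.
Since the inequalities point opposite ways, species 2 can invade but species 1 cannot.

species 2 excludes species 1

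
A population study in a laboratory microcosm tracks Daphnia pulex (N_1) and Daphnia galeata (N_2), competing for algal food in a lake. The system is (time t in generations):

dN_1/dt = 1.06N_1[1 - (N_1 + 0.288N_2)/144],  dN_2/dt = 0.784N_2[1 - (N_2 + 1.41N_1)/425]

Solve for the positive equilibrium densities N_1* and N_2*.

Setting both brackets to zero gives the nullclines N_1 + 0.288N_2 = 144 and 1.41N_1 + N_2 = 425.
Substituting N_2 = 425 - 1.41N_1 into the first: N_1(1 - 0.288·1.41) = 144 - 0.288·425.
So N_1* = 21.6/0.594 = 36.4, and then N_2* = 425 - 1.41·36.4 = 374.

N_1* ≈ 36.4, N_2* ≈ 374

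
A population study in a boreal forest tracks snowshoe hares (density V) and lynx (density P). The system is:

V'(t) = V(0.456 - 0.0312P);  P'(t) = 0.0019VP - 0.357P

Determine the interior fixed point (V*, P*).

V* ≈ 188, P* ≈ 14.6

Set dP/dt = 0 with P > 0: 0.0019V - 0.357 = 0, so V* = 0.357/0.0019 = 188.
Set dV/dt = 0 with V > 0: 0.456 - 0.0312P = 0, so P* = 0.456/0.0312 = 14.6.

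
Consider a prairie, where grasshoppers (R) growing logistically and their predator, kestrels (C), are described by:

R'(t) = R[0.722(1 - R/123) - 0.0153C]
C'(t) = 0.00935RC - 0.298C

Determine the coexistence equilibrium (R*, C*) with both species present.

From dC/dt = 0 with C > 0: 0.00935R* = 0.298, so R* = 31.9.
Substitute into dR/dt = 0: 0.722(1 - 31.9/123) = 0.0153C*.
The bracket is 0.741, giving C* = 0.535/0.0153 = 35.

R* ≈ 31.9, C* ≈ 35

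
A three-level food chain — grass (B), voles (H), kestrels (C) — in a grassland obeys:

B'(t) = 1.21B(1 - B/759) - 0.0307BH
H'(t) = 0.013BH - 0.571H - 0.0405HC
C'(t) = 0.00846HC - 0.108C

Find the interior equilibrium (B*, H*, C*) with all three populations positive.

From dC/dt = 0: 0.00846H* = 0.108, so H* = 12.8.
From dB/dt = 0: 1.21(1 - B*/759) = 0.0307·12.8, giving B* = 759·(1 - 0.324) = 513.
From dH/dt = 0: 0.013·513 - 0.571 = 0.0405C*, so C* = 6.1/0.0405 = 151.

B* ≈ 513, H* ≈ 12.8, C* ≈ 151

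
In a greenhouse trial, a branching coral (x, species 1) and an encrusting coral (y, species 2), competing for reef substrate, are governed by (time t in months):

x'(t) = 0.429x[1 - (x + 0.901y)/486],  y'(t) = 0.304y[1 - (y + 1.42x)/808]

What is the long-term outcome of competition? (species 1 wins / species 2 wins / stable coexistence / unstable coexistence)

Compare the nullcline intercepts: K1/α12 = 486/0.901 = 539 < K2 = 808; K2/α21 = 808/1.42 = 569 > K1 = 486.
Since the inequalities point opposite ways, species 2 can invade but species 1 cannot.

species 2 excludes species 1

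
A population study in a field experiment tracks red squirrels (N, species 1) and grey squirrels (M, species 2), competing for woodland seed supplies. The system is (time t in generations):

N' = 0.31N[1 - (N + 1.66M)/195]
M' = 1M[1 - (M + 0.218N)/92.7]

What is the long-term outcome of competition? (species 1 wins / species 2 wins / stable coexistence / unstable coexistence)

Compare the nullcline intercepts: K1/α12 = 195/1.66 = 117 > K2 = 92.7; K2/α21 = 92.7/0.218 = 425 > K1 = 195.
Since both inequalities hold, each species can invade when rare, so the interior equilibrium is stable.

stable coexistence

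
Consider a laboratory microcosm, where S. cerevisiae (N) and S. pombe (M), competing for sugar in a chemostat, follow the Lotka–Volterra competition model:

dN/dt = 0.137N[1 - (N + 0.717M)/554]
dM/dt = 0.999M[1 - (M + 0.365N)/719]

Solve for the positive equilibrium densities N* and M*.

Setting both brackets to zero gives the nullclines N + 0.717M = 554 and 0.365N + M = 719.
Substituting M = 719 - 0.365N into the first: N(1 - 0.717·0.365) = 554 - 0.717·719.
So N* = 38.5/0.738 = 52.1, and then M* = 719 - 0.365·52.1 = 700.

N* ≈ 52.1, M* ≈ 700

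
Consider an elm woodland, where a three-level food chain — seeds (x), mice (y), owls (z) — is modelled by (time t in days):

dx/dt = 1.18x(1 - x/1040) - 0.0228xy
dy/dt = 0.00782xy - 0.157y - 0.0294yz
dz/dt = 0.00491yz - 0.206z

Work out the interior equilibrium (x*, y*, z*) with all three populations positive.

From dz/dt = 0: 0.00491y* = 0.206, so y* = 42.
From dx/dt = 0: 1.18(1 - x*/1040) = 0.0228·42, giving x* = 1040·(1 - 0.811) = 197.
From dy/dt = 0: 0.00782·197 - 0.157 = 0.0294z*, so z* = 1.38/0.0294 = 47.

x* ≈ 197, y* ≈ 42, z* ≈ 47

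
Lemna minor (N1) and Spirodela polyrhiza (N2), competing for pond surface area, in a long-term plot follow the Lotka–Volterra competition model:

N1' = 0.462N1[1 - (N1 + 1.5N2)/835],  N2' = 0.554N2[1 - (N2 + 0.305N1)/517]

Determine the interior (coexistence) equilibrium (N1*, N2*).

Setting both brackets to zero gives the nullclines N1 + 1.5N2 = 835 and 0.305N1 + N2 = 517.
Substituting N2 = 517 - 0.305N1 into the first: N1(1 - 1.5·0.305) = 835 - 1.5·517.
So N1* = 59.5/0.542 = 110, and then N2* = 517 - 0.305·110 = 484.

N1* ≈ 110, N2* ≈ 484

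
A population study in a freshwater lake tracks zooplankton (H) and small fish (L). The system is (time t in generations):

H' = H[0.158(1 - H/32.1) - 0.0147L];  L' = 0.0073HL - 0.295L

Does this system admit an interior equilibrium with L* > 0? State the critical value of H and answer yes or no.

Threshold H = 40.4; K < 40.4, so no, the predator goes extinct.

The predator equation gives dL/dt > 0 only when H > 0.295/0.0073 = 40.4.
Without the predator, H → K = 32.1. Since 32.1 < 40.4, the predator cannot invade.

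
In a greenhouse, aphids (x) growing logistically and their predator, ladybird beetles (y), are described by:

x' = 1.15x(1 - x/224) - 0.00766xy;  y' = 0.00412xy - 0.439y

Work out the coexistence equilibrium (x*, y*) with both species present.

x* ≈ 107, y* ≈ 78.7

From dy/dt = 0 with y > 0: 0.00412x* = 0.439, so x* = 107.
Substitute into dx/dt = 0: 1.15(1 - 107/224) = 0.00766y*.
The bracket is 0.524, giving y* = 0.603/0.00766 = 78.7.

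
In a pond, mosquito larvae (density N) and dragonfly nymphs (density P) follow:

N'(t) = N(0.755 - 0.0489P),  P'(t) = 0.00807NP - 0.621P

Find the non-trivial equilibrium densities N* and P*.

N* ≈ 77, P* ≈ 15.4

Set dP/dt = 0 with P > 0: 0.00807N - 0.621 = 0, so N* = 0.621/0.00807 = 77.
Set dN/dt = 0 with N > 0: 0.755 - 0.0489P = 0, so P* = 0.755/0.0489 = 15.4.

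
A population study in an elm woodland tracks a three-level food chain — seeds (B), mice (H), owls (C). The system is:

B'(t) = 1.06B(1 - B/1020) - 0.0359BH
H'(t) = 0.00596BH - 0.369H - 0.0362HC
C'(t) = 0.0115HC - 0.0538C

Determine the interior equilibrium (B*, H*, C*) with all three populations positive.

B* ≈ 858, H* ≈ 4.68, C* ≈ 131

From dC/dt = 0: 0.0115H* = 0.0538, so H* = 4.68.
From dB/dt = 0: 1.06(1 - B*/1020) = 0.0359·4.68, giving B* = 1020·(1 - 0.158) = 858.
From dH/dt = 0: 0.00596·858 - 0.369 = 0.0362C*, so C* = 4.75/0.0362 = 131.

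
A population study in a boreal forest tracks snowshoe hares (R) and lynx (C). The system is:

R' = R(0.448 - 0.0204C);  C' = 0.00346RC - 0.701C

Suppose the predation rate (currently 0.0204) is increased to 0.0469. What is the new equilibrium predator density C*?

C* ≈ 9.55

At the interior fixed point, setting dR/dt = 0 with R > 0 fixes C* = (prey growth rate)/(RC coefficient) — independent of the other coefficients.
With the change, C* = 0.448/0.0469 = 9.55; it falls from 22.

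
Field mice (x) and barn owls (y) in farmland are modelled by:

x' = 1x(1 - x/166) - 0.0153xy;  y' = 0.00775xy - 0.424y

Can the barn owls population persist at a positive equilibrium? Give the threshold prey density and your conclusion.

The predator equation gives dy/dt > 0 only when x > 0.424/0.00775 = 54.7.
Without the predator, x → K = 166. Since 166 > 54.7, the predator can invade and persist.

Threshold x = 54.7; K > 54.7, so yes, the predator persists.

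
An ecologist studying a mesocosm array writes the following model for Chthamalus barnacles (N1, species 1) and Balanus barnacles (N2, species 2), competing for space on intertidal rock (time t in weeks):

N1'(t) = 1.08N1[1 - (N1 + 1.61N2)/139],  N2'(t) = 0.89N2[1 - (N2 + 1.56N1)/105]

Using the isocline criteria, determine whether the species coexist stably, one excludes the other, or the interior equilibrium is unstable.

Compare the nullcline intercepts: K1/α12 = 139/1.61 = 86.3 < K2 = 105; K2/α21 = 105/1.56 = 67.3 < K1 = 139.
Since both are reversed, neither can invade when rare; the interior point is a saddle.

unstable coexistence (outcome depends on initial conditions)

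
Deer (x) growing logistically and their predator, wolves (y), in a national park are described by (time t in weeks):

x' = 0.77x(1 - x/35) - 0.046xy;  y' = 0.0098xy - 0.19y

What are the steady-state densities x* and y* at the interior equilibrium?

From dy/dt = 0 with y > 0: 0.0098x* = 0.19, so x* = 19.4.
Substitute into dx/dt = 0: 0.77(1 - 19.4/35) = 0.046y*.
The bracket is 0.446, giving y* = 0.343/0.046 = 7.47.

x* ≈ 19.4, y* ≈ 7.47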